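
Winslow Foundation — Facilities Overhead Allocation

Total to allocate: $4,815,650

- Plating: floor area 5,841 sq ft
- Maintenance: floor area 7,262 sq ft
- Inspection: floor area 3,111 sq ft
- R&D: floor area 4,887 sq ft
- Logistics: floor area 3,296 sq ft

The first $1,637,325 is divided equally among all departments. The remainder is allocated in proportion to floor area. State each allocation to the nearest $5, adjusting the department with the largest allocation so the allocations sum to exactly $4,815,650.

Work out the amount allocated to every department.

Plating: $1,088,405 · Maintenance: $1,273,525 · Inspection: $732,750 · R&D: $964,120 · Logistics: $756,850

First tranche $1,637,325 split equally: $327,465 each.
Remainder $3,178,325 by floor area (total 24,397): Plating 760,937.67 → $760,940; Maintenance 946,058.78 → $946,060; Inspection 405,286.27 → $405,285; R&D 636,655.09 → $636,655; Logistics 429,387.19 → $429,385.
Totals: Plating $327,465 + $760,940 = $1,088,405; Maintenance $327,465 + $946,060 = $1,273,525; Inspection $327,465 + $405,285 = $732,750; R&D $327,465 + $636,655 = $964,120; Logistics $327,465 + $429,385 = $756,850.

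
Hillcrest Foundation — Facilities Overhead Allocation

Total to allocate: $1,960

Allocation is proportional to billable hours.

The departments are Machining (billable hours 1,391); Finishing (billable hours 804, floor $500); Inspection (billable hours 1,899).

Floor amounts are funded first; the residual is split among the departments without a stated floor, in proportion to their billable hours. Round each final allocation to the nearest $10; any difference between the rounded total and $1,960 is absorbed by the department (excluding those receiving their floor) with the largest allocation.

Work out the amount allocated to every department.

Minimums first: Finishing $500. Balance $1,460.
Balance split over remaining billable hours 3,290: Machining 617.28 → $620; Inspection 842.72 → $840.

Machining: $620 | Finishing: $500 | Inspection: $840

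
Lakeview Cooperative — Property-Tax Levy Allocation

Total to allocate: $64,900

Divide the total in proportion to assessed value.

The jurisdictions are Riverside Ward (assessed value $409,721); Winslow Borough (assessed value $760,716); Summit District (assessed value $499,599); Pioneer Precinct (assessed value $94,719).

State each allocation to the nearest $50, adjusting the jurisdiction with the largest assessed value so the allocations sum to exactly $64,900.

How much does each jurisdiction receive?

Riverside Ward: $15,050; Winslow Borough: $28,000; Summit District: $18,350; Pioneer Precinct: $3,500

Sum of assessed value: 409,721 + 760,716 + 499,599 + 94,719 = 1,764,755.
Unrounded shares: Riverside Ward 15,067.75; Winslow Borough 27,975.82; Summit District 18,373.07; Pioneer Precinct 3,483.35.
At nearest $50: Riverside Ward $15,050; Winslow Borough $28,000; Summit District $18,350; Pioneer Precinct $3,500. Sum = $64,900.
Sum already equals the total — no adjustment.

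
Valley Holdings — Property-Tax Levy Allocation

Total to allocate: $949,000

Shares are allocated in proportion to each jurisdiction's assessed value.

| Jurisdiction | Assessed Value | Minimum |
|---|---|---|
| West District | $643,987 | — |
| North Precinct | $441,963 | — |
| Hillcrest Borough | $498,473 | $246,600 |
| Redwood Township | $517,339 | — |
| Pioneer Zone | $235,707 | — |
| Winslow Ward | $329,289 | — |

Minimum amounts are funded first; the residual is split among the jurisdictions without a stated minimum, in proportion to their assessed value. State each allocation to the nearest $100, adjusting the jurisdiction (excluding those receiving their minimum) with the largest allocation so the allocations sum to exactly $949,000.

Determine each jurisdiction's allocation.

Guaranteed amounts: Hillcrest Borough $246,600. Residual $702,400.
Residual split over remaining assessed value 2,168,285: West District 208,614.86 → $208,600; North Precinct 143,170.67 → $143,200; Redwood Township 167,588.17 → $167,600; Pioneer Zone 76,355.55 → $76,400; Winslow Ward 106,670.75 → $106,700.
Rounding difference −$100 applied to West District → $208,500.

West District: $208,500 | North Precinct: $143,200 | Hillcrest Borough: $246,600 | Redwood Township: $167,600 | Pioneer Zone: $76,400 | Winslow Ward: $106,700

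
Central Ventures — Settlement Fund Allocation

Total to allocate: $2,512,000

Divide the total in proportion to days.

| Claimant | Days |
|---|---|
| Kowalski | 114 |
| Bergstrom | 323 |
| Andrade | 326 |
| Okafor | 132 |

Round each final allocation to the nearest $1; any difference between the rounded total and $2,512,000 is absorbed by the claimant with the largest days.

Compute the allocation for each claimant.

Sum of days: 895.
Pro-rata amounts: Kowalski 114/895 × $2,512,000 = 319,964.25; Bergstrom 323/895 × $2,512,000 = 906,565.36; Andrade 326/895 × $2,512,000 = 914,985.47; Okafor 132/895 × $2,512,000 = 370,484.92.
At nearest $1: Kowalski $319,964; Bergstrom $906,565; Andrade $914,985; Okafor $370,485. Sum = $2,511,999.
Difference $2,512,000 − $2,511,999 = +$1 applied to largest days (Andrade): Andrade becomes $914,986.

Kowalski: $319,964; Bergstrom: $906,565; Andrade: $914,986; Okafor: $370,485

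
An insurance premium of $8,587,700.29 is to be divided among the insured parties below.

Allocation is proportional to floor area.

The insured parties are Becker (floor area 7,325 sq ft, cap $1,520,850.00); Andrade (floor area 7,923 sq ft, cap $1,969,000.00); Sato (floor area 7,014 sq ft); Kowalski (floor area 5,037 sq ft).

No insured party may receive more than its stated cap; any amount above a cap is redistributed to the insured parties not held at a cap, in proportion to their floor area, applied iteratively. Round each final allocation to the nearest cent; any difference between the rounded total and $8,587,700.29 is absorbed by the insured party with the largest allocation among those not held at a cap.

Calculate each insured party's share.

Combined floor area = 27,299.
Proportional shares (ignoring caps): Becker 2,304,293.3669; Andrade 2,492,411.7879; Sato 2,206,459.2049; Kowalski 1,584,535.9303.
Capped: Becker ($1,520,850.00), Andrade ($1,969,000.00); balance $5,097,850.29 reallocated over remaining floor area 12,051.
Remaining shares: Sato 2,967,083.3901 → $2,967,083.39; Kowalski 2,130,766.8999 → $2,130,766.90.

Becker: $1,520,850.00 | Andrade: $1,969,000.00 | Sato: $2,967,083.39 | Kowalski: $2,130,766.90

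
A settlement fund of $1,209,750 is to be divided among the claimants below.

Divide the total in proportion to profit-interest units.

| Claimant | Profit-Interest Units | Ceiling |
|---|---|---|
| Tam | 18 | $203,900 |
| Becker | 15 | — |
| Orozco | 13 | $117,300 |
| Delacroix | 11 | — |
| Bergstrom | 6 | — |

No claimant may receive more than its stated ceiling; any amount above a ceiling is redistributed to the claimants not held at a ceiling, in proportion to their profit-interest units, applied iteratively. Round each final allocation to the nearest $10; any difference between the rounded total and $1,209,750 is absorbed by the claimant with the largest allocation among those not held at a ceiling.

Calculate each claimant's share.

Tam: $203,900 · Becker: $416,510 · Orozco: $117,300 · Delacroix: $305,440 · Bergstrom: $166,600

Profit-interest units total: 63.
Pro-rata shares before constraints: Tam 345,642.86; Becker 288,035.71; Orozco 249,630.95; Delacroix 211,226.19; Bergstrom 115,214.29.
Cap binds for Tam ($203,900), Orozco ($117,300); residual $888,550 reallocated over remaining profit-interest units 32.
Remaining shares: Becker 416,507.81 → $416,510; Delacroix 305,439.06 → $305,440; Bergstrom 166,603.12 → $166,600.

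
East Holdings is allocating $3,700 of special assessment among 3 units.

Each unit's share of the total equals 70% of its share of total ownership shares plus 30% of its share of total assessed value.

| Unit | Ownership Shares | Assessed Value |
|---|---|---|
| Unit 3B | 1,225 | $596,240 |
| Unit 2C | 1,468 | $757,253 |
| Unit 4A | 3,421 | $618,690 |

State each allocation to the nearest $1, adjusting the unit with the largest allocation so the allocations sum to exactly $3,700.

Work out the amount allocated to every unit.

Unit 3B: $855 | Unit 2C: $1,048 | Unit 4A: $1,797

Totals — ownership shares 6,114, assessed value 1,972,183.
Composite weights (70% ownership shares + 30% assessed value): Unit 3B 0.2309; Unit 2C 0.2833; Unit 4A 0.4858.
Unrounded shares: Unit 3B 854.51; Unit 2C 1,048.07; Unit 4A 1,797.41.
After rounding ($1): Unit 3B $855; Unit 2C $1,048; Unit 4A $1,797. Sum = $3,700.
Rounded total matches; no reconciliation needed.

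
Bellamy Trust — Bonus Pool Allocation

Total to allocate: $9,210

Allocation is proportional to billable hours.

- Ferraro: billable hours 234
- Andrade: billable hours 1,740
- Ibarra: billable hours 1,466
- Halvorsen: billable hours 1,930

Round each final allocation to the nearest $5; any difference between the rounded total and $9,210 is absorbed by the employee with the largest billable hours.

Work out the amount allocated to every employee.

Total billable hours = 234 + 1,740 + 1,466 + 1,930 = 5,370.
Raw shares: Ferraro 401.33; Andrade 2,984.25; Ibarra 2,514.31; Halvorsen 3,310.11.
At nearest $5: Ferraro $400; Andrade $2,985; Ibarra $2,515; Halvorsen $3,310. Sum = $9,210.
Sum already equals the total — no adjustment.

Ferraro: $400 · Andrade: $2,985 · Ibarra: $2,515 · Halvorsen: $3,310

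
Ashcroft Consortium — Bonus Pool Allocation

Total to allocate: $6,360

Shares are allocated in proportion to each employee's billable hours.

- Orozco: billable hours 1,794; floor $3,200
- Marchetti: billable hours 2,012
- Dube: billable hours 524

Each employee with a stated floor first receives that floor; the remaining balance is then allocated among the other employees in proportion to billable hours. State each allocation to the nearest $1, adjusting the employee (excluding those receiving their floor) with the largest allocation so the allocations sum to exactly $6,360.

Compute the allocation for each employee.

Minimums first: Orozco $3,200. Residual $3,160.
Residual split over remaining billable hours 2,536: Marchetti 2,507.07 → $2,507; Dube 652.93 → $653.

Orozco: $3,200 · Marchetti: $2,507 · Dube: $653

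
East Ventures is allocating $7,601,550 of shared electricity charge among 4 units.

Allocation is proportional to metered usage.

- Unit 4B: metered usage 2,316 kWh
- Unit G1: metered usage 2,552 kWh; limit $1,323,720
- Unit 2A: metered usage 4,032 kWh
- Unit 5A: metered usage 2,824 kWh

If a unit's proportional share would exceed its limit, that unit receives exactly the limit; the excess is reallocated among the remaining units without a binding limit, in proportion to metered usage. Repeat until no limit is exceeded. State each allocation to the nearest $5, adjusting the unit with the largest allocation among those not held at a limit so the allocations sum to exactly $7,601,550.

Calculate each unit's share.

Combined metered usage = 11,724.
Proportional shares (ignoring caps): Unit 4B 1,501,636.80; Unit G1 1,654,653.33; Unit 2A 2,614,248.52; Unit 5A 1,831,011.36.
Capped: Unit G1 ($1,323,720); residual $6,277,830 reallocated over remaining metered usage 9,172.
Shares after redistribution: Unit 4B 1,585,199.99 → $1,585,200; Unit 2A 2,759,726.40 → $2,759,725; Unit 5A 1,932,903.61 → $1,932,905.

Unit 4B: $1,585,200 | Unit G1: $1,323,720 | Unit 2A: $2,759,725 | Unit 5A: $1,932,905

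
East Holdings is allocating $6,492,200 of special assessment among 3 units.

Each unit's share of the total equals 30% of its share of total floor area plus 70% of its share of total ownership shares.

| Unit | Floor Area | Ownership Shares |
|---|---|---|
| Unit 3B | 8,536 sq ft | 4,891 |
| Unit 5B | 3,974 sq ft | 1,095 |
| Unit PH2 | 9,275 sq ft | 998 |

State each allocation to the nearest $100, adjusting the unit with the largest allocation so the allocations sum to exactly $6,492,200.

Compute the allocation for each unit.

Floor area total 21,785; ownership shares total 6,984.
Combined weights (30% floor area + 70% ownership shares): Unit 3B 0.6078; Unit 5B 0.1645; Unit PH2 0.2278.
Raw shares: Unit 3B 3,945,759.69; Unit 5B 1,067,814.90; Unit PH2 1,478,625.40.
At nearest $100: Unit 3B $3,945,800; Unit 5B $1,067,800; Unit PH2 $1,478,600. Sum = $6,492,200.
No rounding difference to absorb.

Unit 3B: $3,945,800; Unit 5B: $1,067,800; Unit PH2: $1,478,600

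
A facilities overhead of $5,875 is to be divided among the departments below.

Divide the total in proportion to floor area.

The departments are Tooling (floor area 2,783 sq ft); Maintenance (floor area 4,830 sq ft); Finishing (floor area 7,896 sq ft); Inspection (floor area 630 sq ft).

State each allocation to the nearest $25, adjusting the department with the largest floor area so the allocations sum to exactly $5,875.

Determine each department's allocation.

Sum of floor area: 2,783 + 4,830 + 7,896 + 630 = 16,139.
Raw shares: Tooling 1,013.08; Maintenance 1,758.24; Finishing 2,874.34; Inspection 229.34.
Rounded to nearest $25: Tooling $1,025; Maintenance $1,750; Finishing $2,875; Inspection $225. Sum = $5,875.
Sum already equals the total — no adjustment.

Tooling: $1,025 · Maintenance: $1,750 · Finishing: $2,875 · Inspection: $225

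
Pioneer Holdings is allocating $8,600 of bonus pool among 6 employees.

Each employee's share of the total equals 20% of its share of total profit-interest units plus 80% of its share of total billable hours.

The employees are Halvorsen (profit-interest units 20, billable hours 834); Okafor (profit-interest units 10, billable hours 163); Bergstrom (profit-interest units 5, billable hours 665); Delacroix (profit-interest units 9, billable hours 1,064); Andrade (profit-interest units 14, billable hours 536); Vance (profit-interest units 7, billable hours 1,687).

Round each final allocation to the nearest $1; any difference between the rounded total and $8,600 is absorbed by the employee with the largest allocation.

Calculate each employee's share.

Totals — profit-interest units 65, billable hours 4,949.
Blended shares (20% profit-interest units + 80% billable hours): Halvorsen 0.1964; Okafor 0.0571; Bergstrom 0.1229; Delacroix 0.1997; Andrade 0.1297; Vance 0.2942.
Proportional shares: Halvorsen 1,688.64; Okafor 491.21; Bergstrom 1,056.78; Delacroix 1,717.31; Andrade 1,115.60; Vance 2,530.46.
After rounding ($1): Halvorsen $1,689; Okafor $491; Bergstrom $1,057; Delacroix $1,717; Andrade $1,116; Vance $2,530. Sum = $8,600.
Sum already equals the total — no adjustment.

Halvorsen: $1,689; Okafor: $491; Bergstrom: $1,057; Delacroix: $1,717; Andrade: $1,116; Vance: $2,530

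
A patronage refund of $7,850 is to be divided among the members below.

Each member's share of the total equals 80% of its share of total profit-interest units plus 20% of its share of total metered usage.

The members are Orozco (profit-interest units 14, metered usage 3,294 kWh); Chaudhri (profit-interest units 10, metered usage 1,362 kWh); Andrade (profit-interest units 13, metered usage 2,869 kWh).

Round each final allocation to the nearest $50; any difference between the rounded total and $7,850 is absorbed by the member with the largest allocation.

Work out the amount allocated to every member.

Orozco: $3,050 | Chaudhri: $2,000 | Andrade: $2,800

Profit-interest units total 37; metered usage total 7,525.
Blended shares (80% profit-interest units + 20% metered usage): Orozco 0.3903; Chaudhri 0.2524; Andrade 0.3573.
Pro-rata amounts: Orozco 3,063.47; Chaudhri 1,981.46; Andrade 2,805.07.
After rounding ($50): Orozco $3,050; Chaudhri $2,000; Andrade $2,800. Sum = $7,850.
No rounding difference to absorb.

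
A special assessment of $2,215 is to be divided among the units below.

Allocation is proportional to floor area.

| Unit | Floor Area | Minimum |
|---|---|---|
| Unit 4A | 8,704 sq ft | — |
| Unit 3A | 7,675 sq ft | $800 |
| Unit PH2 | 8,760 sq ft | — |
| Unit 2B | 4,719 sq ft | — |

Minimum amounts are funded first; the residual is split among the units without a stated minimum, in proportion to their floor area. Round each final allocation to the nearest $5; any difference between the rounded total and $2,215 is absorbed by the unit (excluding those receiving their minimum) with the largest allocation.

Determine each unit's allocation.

Unit 4A: $555 · Unit 3A: $800 · Unit PH2: $560 · Unit 2B: $300

Minimums first: Unit 3A $800. Remaining pool $1,415.
Remaining pool split over remaining floor area 22,183: Unit 4A 555.21 → $555; Unit PH2 558.78 → $560; Unit 2B 301.01 → $300.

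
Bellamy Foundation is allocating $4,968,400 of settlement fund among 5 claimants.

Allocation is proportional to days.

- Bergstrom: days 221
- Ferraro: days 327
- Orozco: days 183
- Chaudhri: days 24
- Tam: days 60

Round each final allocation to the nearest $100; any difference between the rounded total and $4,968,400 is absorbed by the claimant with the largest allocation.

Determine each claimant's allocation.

Bergstrom: $1,347,300; Ferraro: $1,993,400; Orozco: $1,115,600; Chaudhri: $146,300; Tam: $365,800

Total days = 815.
Raw shares: Bergstrom 221/815 × $4,968,400 = 1,347,259.39; Ferraro 327/815 × $4,968,400 = 1,993,456.20; Orozco 183/815 × $4,968,400 = 1,115,603.93; Chaudhri 24/815 × $4,968,400 = 146,308.71; Tam 60/815 × $4,968,400 = 365,771.78.
After rounding ($100): Bergstrom $1,347,300; Ferraro $1,993,500; Orozco $1,115,600; Chaudhri $146,300; Tam $365,800. Sum = $4,968,500.
Difference $4,968,400 − $4,968,500 = −$100 applied to largest allocation (Ferraro): Ferraro becomes $1,993,400.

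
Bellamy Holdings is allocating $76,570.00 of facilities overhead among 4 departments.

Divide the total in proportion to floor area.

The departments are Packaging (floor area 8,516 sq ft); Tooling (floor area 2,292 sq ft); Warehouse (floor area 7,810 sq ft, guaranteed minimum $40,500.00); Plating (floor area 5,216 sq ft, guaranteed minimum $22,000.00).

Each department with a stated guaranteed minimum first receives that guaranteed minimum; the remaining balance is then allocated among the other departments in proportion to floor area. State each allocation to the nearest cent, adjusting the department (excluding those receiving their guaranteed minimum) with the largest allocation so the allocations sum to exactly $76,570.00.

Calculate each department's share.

Minimums first: Warehouse $40,500.00; Plating $22,000.00. Remaining pool $14,070.00.
Remaining pool split over remaining floor area 10,808: Packaging 11,086.2435 → $11,086.24; Tooling 2,983.7565 → $2,983.76.

Packaging: $11,086.24; Tooling: $2,983.76; Warehouse: $40,500.00; Plating: $22,000.00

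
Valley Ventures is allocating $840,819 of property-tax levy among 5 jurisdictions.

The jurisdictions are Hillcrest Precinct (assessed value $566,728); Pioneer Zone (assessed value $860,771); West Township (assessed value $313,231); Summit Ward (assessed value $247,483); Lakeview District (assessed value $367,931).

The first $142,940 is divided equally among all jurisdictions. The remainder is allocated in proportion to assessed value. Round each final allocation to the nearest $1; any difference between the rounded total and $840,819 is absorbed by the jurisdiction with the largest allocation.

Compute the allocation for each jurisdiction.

First tranche $142,940 split equally: $28,588 each.
Remainder $697,879 by assessed value (total 2,356,144): Hillcrest Precinct 167,862.22 → $167,862; Pioneer Zone 254,956.41 → $254,956; West Township 92,777.58 → $92,778; Summit Ward 73,303.32 → $73,303; Lakeview District 108,979.47 → $108,979.
Rounding difference +$1 on remainder applied to Pioneer Zone.
Totals: Hillcrest Precinct $28,588 + $167,862 = $196,450; Pioneer Zone $28,588 + $254,957 = $283,545; West Township $28,588 + $92,778 = $121,366; Summit Ward $28,588 + $73,303 = $101,891; Lakeview District $28,588 + $108,979 = $137,567.

Hillcrest Precinct: $196,450 | Pioneer Zone: $283,545 | West Township: $121,366 | Summit Ward: $101,891 | Lakeview District: $137,567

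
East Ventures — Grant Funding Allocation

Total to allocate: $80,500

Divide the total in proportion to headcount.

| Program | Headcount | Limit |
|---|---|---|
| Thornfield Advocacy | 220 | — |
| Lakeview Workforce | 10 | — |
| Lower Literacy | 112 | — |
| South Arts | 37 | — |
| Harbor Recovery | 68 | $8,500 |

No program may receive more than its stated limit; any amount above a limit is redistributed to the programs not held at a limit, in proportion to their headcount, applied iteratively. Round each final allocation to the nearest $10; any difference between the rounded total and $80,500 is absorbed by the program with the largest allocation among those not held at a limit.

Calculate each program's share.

Thornfield Advocacy: $41,790 | Lakeview Workforce: $1,900 | Lower Literacy: $21,280 | South Arts: $7,030 | Harbor Recovery: $8,500

Headcount total: 447.
Proportional shares (ignoring caps): Thornfield Advocacy 39,619.69; Lakeview Workforce 1,800.89; Lower Literacy 20,170.02; South Arts 6,663.31; Harbor Recovery 12,246.09.
Capped: Harbor Recovery ($8,500); residual $72,000 reallocated over remaining headcount 379.
Remaining shares: Thornfield Advocacy 41,794.20 → $41,790; Lakeview Workforce 1,899.74 → $1,900; Lower Literacy 21,277.04 → $21,280; South Arts 7,029.02 → $7,030.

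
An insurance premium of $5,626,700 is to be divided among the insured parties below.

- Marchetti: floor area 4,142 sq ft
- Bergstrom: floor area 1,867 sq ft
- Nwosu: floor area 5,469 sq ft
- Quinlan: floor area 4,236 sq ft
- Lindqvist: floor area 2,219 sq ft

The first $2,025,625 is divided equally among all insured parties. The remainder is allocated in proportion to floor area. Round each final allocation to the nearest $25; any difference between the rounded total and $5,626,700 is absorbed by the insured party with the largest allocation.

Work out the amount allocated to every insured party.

Equal tier: $2,025,625 ÷ 5 = $405,125 apiece.
Remainder $3,601,075 by floor area (total 17,933): Marchetti 831,743.30 → $831,750; Bergstrom 374,906.99 → $374,900; Nwosu 1,098,214.42 → $1,098,225; Quinlan 850,619.18 → $850,625; Lindqvist 445,591.11 → $445,600.
Rounding difference −$25 on remainder applied to Nwosu.
Totals: Marchetti $405,125 + $831,750 = $1,236,875; Bergstrom $405,125 + $374,900 = $780,025; Nwosu $405,125 + $1,098,200 = $1,503,325; Quinlan $405,125 + $850,625 = $1,255,750; Lindqvist $405,125 + $445,600 = $850,725.

Marchetti: $1,236,875 · Bergstrom: $780,025 · Nwosu: $1,503,325 · Quinlan: $1,255,750 · Lindqvist: $850,725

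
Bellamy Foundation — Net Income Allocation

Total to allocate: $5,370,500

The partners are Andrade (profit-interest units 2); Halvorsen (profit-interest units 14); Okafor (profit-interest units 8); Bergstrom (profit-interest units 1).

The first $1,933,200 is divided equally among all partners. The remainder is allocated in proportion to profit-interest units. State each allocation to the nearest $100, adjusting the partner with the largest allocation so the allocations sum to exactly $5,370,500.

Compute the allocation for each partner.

Andrade: $758,300 · Halvorsen: $2,408,200 · Okafor: $1,583,200 · Bergstrom: $620,800

First tranche $1,933,200 split equally: $483,300 each.
Remainder $3,437,300 by profit-interest units (total 25): Andrade 274,984.00 → $275,000; Halvorsen 1,924,888.00 → $1,924,900; Okafor 1,099,936.00 → $1,099,900; Bergstrom 137,492.00 → $137,500.
Totals: Andrade $483,300 + $275,000 = $758,300; Halvorsen $483,300 + $1,924,900 = $2,408,200; Okafor $483,300 + $1,099,900 = $1,583,200; Bergstrom $483,300 + $137,500 = $620,800.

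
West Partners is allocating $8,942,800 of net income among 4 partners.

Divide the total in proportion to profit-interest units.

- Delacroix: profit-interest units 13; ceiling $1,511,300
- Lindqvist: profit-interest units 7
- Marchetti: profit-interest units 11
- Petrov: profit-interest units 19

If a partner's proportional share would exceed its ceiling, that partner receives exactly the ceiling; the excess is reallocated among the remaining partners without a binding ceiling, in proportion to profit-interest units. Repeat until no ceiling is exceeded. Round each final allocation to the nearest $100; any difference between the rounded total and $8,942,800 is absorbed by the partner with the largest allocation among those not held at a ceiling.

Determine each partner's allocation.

Delacroix: $1,511,300 · Lindqvist: $1,406,000 · Marchetti: $2,209,400 · Petrov: $3,816,100

Profit-interest units total: 50.
Unconstrained shares: Delacroix 2,325,128.00; Lindqvist 1,251,992.00; Marchetti 1,967,416.00; Petrov 3,398,264.00.
Held at cap: Delacroix ($1,511,300); residual $7,431,500 reallocated over remaining profit-interest units 37.
Shares after redistribution: Lindqvist 1,405,959.46 → $1,406,000; Marchetti 2,209,364.86 → $2,209,400; Petrov 3,816,175.68 → $3,816,200.
Rounding difference −$100 applied to Petrov → $3,816,100.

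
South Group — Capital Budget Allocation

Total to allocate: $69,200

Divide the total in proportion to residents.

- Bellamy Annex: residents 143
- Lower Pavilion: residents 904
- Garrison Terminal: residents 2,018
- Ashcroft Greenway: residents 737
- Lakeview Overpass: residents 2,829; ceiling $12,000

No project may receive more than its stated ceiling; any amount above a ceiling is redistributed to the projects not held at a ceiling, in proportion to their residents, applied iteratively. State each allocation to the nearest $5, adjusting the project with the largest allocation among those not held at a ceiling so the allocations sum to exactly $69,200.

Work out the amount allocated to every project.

Bellamy Annex: $2,150 | Lower Pavilion: $13,600 | Garrison Terminal: $30,360 | Ashcroft Greenway: $11,090 | Lakeview Overpass: $12,000

Residents total: 6,631.
Pro-rata shares before constraints: Bellamy Annex 1,492.32; Lower Pavilion 9,433.99; Garrison Terminal 21,059.51; Ashcroft Greenway 7,691.21; Lakeview Overpass 29,522.97.
Cap binds for Lakeview Overpass ($12,000); residual $57,200 reallocated over remaining residents 3,802.
Redistributed shares: Bellamy Annex 2,151.39 → $2,150; Lower Pavilion 13,600.42 → $13,600; Garrison Terminal 30,360.23 → $30,360; Ashcroft Greenway 11,087.95 → $11,090.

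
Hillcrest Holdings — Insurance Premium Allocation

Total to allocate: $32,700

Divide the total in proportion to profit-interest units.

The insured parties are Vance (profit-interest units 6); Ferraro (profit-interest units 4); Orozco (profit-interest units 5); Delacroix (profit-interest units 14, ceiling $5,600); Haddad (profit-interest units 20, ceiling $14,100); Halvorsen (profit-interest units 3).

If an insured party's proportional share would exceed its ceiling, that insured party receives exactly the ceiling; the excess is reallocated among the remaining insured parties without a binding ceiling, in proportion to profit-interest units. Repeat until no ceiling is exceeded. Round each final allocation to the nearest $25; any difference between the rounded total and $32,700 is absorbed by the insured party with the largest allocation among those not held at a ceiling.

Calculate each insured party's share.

Vance: $4,325 · Ferraro: $2,900 · Orozco: $3,600 · Delacroix: $5,600 · Haddad: $14,100 · Halvorsen: $2,175

Combined profit-interest units = 52.
Pro-rata shares before constraints: Vance 3,773.08; Ferraro 2,515.38; Orozco 3,144.23; Delacroix 8,803.85; Haddad 12,576.92; Halvorsen 1,886.54.
Capped: Delacroix ($5,600); remaining pool $27,100 reallocated over remaining profit-interest units 38.
Capped: Haddad ($14,100); remaining pool $13,000 reallocated over remaining profit-interest units 18.
Shares after redistribution: Vance 4,333.33 → $4,325; Ferraro 2,888.89 → $2,900; Orozco 3,611.11 → $3,600; Halvorsen 2,166.67 → $2,175.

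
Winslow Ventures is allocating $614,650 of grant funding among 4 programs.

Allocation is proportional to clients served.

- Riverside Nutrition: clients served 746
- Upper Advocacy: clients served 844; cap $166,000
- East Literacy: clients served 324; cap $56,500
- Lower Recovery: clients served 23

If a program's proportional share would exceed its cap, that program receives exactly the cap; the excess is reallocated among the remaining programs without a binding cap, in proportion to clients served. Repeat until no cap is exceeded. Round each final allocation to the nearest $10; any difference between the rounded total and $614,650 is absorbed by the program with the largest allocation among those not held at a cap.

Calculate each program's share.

Clients served total: 1,937.
Unconstrained shares: Riverside Nutrition 236,721.17; Upper Advocacy 267,818.59; East Literacy 102,811.87; Lower Recovery 7,298.37.
Cap binds for Upper Advocacy ($166,000), East Literacy ($56,500); remaining pool $392,150 reallocated over remaining clients served 769.
Shares after redistribution: Riverside Nutrition 380,421.20 → $380,420; Lower Recovery 11,728.80 → $11,730.

Riverside Nutrition: $380,420; Upper Advocacy: $166,000; East Literacy: $56,500; Lower Recovery: $11,730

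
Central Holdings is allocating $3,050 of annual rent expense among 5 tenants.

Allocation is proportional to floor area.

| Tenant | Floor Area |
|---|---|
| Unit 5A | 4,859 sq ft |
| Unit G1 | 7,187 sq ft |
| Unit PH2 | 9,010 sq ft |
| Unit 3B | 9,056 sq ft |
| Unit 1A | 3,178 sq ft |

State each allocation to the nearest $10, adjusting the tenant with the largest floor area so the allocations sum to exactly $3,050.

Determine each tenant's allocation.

Unit 5A: $450; Unit G1: $660; Unit PH2: $830; Unit 3B: $820; Unit 1A: $290

Floor area total: 33,290.
Proportional shares: Unit 5A 4,859/33,290 × $3,050 = 445.18; Unit G1 7,187/33,290 × $3,050 = 658.47; Unit PH2 9,010/33,290 × $3,050 = 825.49; Unit 3B 9,056/33,290 × $3,050 = 829.70; Unit 1A 3,178/33,290 × $3,050 = 291.17.
After rounding ($10): Unit 5A $450; Unit G1 $660; Unit PH2 $830; Unit 3B $830; Unit 1A $290. Sum = $3,060.
Difference $3,050 − $3,060 = −$10 applied to largest floor area (Unit 3B): Unit 3B becomes $820.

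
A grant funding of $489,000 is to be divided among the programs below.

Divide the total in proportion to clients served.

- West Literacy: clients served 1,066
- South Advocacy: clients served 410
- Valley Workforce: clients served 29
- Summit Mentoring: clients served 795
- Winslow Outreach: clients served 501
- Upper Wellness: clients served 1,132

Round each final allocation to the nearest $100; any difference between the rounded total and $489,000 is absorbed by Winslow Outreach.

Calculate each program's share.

West Literacy: $132,500 · South Advocacy: $51,000 · Valley Workforce: $3,600 · Summit Mentoring: $98,800 · Winslow Outreach: $62,400 · Upper Wellness: $140,700

Combined clients served = 3,933.
Unrounded shares: West Literacy 1,066/3,933 × $489,000 = 132,538.52; South Advocacy 410/3,933 × $489,000 = 50,976.35; Valley Workforce 29/3,933 × $489,000 = 3,605.64; Summit Mentoring 795/3,933 × $489,000 = 98,844.39; Winslow Outreach 501/3,933 × $489,000 = 62,290.62; Upper Wellness 1,132/3,933 × $489,000 = 140,744.47.
After rounding ($100): West Literacy $132,500; South Advocacy $51,000; Valley Workforce $3,600; Summit Mentoring $98,800; Winslow Outreach $62,300; Upper Wellness $140,700. Sum = $488,900.
Difference $489,000 − $488,900 = +$100 applied to Winslow Outreach: Winslow Outreach becomes $62,400.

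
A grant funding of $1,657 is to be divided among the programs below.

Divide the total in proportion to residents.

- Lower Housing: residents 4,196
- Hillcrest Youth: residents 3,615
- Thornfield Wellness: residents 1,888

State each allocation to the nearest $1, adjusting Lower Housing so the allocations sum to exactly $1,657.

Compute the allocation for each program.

Lower Housing: $716; Hillcrest Youth: $618; Thornfield Wellness: $323

Residents total: 9,699.
Pro-rata amounts: Lower Housing 4,196/9,699 × $1,657 = 716.85; Hillcrest Youth 3,615/9,699 × $1,657 = 617.60; Thornfield Wellness 1,888/9,699 × $1,657 = 322.55.
Rounded to nearest $1: Lower Housing $717; Hillcrest Youth $618; Thornfield Wellness $323. Sum = $1,658.
Difference $1,657 − $1,658 = −$1 applied to Lower Housing: Lower Housing becomes $716.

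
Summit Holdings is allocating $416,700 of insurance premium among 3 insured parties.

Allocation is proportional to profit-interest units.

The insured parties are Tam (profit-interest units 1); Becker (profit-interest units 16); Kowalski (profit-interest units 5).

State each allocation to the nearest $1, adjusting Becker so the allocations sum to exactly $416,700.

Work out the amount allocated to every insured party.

Tam: $18,941; Becker: $303,054; Kowalski: $94,705

Sum of profit-interest units: 22.
Raw shares: Tam 1/22 × $416,700 = 18,940.91; Becker 16/22 × $416,700 = 303,054.55; Kowalski 5/22 × $416,700 = 94,704.55.
Rounded to nearest $1: Tam $18,941; Becker $303,055; Kowalski $94,705. Sum = $416,701.
Difference $416,700 − $416,701 = −$1 applied to Becker: Becker becomes $303,054.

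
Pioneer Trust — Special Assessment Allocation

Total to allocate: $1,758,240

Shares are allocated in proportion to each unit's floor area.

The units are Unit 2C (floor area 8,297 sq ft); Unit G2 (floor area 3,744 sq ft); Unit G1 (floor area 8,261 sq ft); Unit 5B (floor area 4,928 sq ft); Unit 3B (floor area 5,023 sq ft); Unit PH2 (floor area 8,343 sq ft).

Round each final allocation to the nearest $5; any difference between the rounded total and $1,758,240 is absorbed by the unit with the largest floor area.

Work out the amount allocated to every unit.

Combined floor area = 38,596.
Unrounded shares: Unit 2C 8,297/38,596 × $1,758,240 = 377,969.67; Unit G2 3,744/38,596 × $1,758,240 = 170,557.84; Unit G1 8,261/38,596 × $1,758,240 = 376,329.69; Unit 5B 4,928/38,596 × $1,758,240 = 224,494.94; Unit 3B 5,023/38,596 × $1,758,240 = 228,822.66; Unit PH2 8,343/38,596 × $1,758,240 = 380,065.20.
Rounded to nearest $5: Unit 2C $377,970; Unit G2 $170,560; Unit G1 $376,330; Unit 5B $224,495; Unit 3B $228,825; Unit PH2 $380,065. Sum = $1,758,245.
Difference $1,758,240 − $1,758,245 = −$5 applied to largest floor area (Unit PH2): Unit PH2 becomes $380,060.

Unit 2C: $377,970 · Unit G2: $170,560 · Unit G1: $376,330 · Unit 5B: $224,495 · Unit 3B: $228,825 · Unit PH2: $380,060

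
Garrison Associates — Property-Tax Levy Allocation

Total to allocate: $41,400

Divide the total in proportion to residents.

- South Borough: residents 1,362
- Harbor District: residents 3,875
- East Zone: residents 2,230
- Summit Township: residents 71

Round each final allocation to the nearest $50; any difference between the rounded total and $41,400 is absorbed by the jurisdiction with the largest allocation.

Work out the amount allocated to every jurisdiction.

South Borough: $7,500 | Harbor District: $21,250 | East Zone: $12,250 | Summit Township: $400

Residents total: 7,538.
Proportional shares: South Borough 1,362/7,538 × $41,400 = 7,480.34; Harbor District 3,875/7,538 × $41,400 = 21,282.17; East Zone 2,230/7,538 × $41,400 = 12,247.55; Summit Township 71/7,538 × $41,400 = 389.94.
Rounded to nearest $50: South Borough $7,500; Harbor District $21,300; East Zone $12,250; Summit Township $400. Sum = $41,450.
Difference $41,400 − $41,450 = −$50 applied to largest allocation (Harbor District): Harbor District becomes $21,250.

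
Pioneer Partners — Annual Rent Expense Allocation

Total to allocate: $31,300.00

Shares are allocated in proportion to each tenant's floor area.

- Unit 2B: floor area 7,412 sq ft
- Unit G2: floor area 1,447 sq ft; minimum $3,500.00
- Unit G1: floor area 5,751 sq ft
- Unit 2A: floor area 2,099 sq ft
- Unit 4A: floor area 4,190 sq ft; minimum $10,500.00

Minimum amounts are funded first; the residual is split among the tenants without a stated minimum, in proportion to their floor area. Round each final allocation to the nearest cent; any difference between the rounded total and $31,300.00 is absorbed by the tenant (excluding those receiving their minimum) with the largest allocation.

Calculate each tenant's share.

Unit 2B: $8,401.75; Unit G2: $3,500.00; Unit G1: $6,518.96; Unit 2A: $2,379.29; Unit 4A: $10,500.00

Guaranteed amounts: Unit G2 $3,500.00; Unit 4A $10,500.00. Residual $17,300.00.
Residual split over remaining floor area 15,262: Unit 2B 8,401.7560 → $8,401.76; Unit G1 6,518.9556 → $6,518.96; Unit 2A 2,379.2884 → $2,379.29.
Rounding difference −$0.01 applied to Unit 2B → $8,401.75.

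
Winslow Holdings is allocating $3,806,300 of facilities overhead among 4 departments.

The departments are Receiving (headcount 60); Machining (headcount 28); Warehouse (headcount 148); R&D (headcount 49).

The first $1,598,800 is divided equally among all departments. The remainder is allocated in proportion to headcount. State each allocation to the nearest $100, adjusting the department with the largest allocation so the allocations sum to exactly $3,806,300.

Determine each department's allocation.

Receiving: $864,400 | Machining: $616,600 | Warehouse: $1,546,100 | R&D: $779,200

Equal tier: $1,598,800 ÷ 4 = $399,700 apiece.
Remainder $2,207,500 by headcount (total 285): Receiving 464,736.84 → $464,700; Machining 216,877.19 → $216,900; Warehouse 1,146,350.88 → $1,146,400; R&D 379,535.09 → $379,500.
Totals: Receiving $399,700 + $464,700 = $864,400; Machining $399,700 + $216,900 = $616,600; Warehouse $399,700 + $1,146,400 = $1,546,100; R&D $399,700 + $379,500 = $779,200.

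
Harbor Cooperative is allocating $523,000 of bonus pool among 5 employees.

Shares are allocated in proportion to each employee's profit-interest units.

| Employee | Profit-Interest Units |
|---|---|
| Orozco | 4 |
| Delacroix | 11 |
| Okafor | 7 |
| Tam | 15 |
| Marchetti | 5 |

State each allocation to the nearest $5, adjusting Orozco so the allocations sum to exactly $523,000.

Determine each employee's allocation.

Orozco: $49,815 · Delacroix: $136,975 · Okafor: $87,165 · Tam: $186,785 · Marchetti: $62,260

Sum of profit-interest units: 42.
Raw shares: Orozco 4/42 × $523,000 = 49,809.52; Delacroix 11/42 × $523,000 = 136,976.19; Okafor 7/42 × $523,000 = 87,166.67; Tam 15/42 × $523,000 = 186,785.71; Marchetti 5/42 × $523,000 = 62,261.90.
After rounding ($5): Orozco $49,810; Delacroix $136,975; Okafor $87,165; Tam $186,785; Marchetti $62,260. Sum = $522,995.
Difference $523,000 − $522,995 = +$5 applied to Orozco: Orozco becomes $49,815.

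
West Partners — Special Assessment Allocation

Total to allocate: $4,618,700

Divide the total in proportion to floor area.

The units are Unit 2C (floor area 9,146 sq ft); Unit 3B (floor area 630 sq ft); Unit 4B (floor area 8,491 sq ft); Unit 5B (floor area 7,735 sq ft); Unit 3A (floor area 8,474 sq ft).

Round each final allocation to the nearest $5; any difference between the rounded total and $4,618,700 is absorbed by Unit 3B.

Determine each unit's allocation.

Unit 2C: $1,225,275; Unit 3B: $84,405; Unit 4B: $1,137,525; Unit 5B: $1,036,245; Unit 3A: $1,135,250

Sum of floor area: 34,476.
Raw shares: Unit 2C 9,146/34,476 × $4,618,700 = 1,225,276.43; Unit 3B 630/34,476 × $4,618,700 = 84,400.19; Unit 4B 8,491/34,476 × $4,618,700 = 1,137,527.02; Unit 5B 7,735/34,476 × $4,618,700 = 1,036,246.79; Unit 3A 8,474/34,476 × $4,618,700 = 1,135,249.56.
After rounding ($5): Unit 2C $1,225,275; Unit 3B $84,400; Unit 4B $1,137,525; Unit 5B $1,036,245; Unit 3A $1,135,250. Sum = $4,618,695.
Difference $4,618,700 − $4,618,695 = +$5 applied to Unit 3B: Unit 3B becomes $84,405.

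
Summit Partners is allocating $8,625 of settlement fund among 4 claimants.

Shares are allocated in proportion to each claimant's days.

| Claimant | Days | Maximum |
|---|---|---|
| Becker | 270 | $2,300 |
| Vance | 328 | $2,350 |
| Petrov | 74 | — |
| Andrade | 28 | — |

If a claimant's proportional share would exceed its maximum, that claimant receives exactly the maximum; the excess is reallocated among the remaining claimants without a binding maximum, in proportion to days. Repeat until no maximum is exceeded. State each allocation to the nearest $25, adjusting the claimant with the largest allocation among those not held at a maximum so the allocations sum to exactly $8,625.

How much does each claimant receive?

Becker: $2,300 | Vance: $2,350 | Petrov: $2,875 | Andrade: $1,100

Days total: 700.
Unconstrained shares: Becker 3,326.79; Vance 4,041.43; Petrov 911.79; Andrade 345.00.
Held at cap: Becker ($2,300), Vance ($2,350); remaining pool $3,975 reallocated over remaining days 102.
Remaining shares: Petrov 2,883.82 → $2,875; Andrade 1,091.18 → $1,100.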